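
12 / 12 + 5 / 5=2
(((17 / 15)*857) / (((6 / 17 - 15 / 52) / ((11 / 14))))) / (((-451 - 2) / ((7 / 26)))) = -2724403 / 387315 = -7.03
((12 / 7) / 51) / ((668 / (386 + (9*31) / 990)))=42491 / 2186030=0.02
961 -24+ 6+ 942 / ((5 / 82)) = 81959 / 5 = 16391.80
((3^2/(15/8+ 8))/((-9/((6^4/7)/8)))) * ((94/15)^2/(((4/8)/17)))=-43261056/13825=-3129.19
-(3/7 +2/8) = -19/28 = -0.68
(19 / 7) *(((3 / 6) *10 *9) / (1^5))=855 / 7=122.14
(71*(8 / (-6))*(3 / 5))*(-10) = 568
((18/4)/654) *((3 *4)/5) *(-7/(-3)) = 21/545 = 0.04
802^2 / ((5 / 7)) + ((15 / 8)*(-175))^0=4502433 / 5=900486.60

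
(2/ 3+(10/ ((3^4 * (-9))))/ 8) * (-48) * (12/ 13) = -31024/ 1053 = -29.46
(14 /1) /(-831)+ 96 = 79762 /831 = 95.98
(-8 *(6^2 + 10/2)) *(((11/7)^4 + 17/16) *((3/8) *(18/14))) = -304505811/268912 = -1132.36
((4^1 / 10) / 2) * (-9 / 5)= -9 / 25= -0.36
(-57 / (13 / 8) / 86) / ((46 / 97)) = -11058 / 12857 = -0.86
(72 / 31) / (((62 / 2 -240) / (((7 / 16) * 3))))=-189 / 12958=-0.01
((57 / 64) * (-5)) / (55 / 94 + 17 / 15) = -2.59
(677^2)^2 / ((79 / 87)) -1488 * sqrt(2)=18275696084967 / 79 -1488 * sqrt(2)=231337923021.81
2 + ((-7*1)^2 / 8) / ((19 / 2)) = 201 / 76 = 2.64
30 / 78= 5 / 13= 0.38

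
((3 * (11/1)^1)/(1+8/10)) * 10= 550/3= 183.33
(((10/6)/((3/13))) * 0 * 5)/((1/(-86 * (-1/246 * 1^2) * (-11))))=0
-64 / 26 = -32 / 13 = -2.46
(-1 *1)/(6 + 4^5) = -1/1030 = -0.00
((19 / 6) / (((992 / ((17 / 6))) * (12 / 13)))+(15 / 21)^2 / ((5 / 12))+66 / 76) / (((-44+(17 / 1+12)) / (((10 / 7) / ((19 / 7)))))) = -838927253 / 11370772224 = -0.07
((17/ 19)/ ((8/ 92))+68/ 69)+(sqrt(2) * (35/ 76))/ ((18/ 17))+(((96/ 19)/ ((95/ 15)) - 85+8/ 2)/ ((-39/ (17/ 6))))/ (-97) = 595 * sqrt(2)/ 1368+352263188/ 31410249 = 11.83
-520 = -520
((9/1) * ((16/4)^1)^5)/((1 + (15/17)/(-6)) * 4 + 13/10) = 174080/89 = 1955.96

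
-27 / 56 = -0.48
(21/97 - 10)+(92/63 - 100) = -661963/6111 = -108.32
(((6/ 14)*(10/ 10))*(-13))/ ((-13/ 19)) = 57/ 7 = 8.14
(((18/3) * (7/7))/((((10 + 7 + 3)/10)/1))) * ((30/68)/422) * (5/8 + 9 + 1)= 225/6752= 0.03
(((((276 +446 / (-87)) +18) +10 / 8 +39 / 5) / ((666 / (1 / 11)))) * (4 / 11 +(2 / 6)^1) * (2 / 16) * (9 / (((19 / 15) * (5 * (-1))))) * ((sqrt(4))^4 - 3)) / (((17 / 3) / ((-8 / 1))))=154997713 / 1677442360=0.09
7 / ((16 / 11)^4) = 102487 / 65536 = 1.56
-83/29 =-2.86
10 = 10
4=4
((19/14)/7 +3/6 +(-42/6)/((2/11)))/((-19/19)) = 3705/98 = 37.81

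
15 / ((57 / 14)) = 70 / 19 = 3.68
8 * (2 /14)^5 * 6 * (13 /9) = 208 /50421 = 0.00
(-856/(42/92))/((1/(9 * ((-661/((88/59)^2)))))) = 16987847403/3388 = 5014122.61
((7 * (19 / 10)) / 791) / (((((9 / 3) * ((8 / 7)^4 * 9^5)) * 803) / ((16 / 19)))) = 2401 / 41149802580480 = 0.00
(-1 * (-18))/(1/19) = 342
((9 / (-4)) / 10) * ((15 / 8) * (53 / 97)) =-0.23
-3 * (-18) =54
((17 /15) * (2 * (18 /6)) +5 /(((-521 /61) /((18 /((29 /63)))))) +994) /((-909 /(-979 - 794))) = 14553588942 /7630045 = 1907.41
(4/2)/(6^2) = 1/18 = 0.06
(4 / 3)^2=16 / 9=1.78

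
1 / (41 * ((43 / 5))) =5 / 1763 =0.00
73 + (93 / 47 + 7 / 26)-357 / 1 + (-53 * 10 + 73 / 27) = -26693741 / 32994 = -809.05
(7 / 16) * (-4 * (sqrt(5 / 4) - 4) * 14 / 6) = 49 / 3 - 49 * sqrt(5) / 24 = 11.77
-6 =-6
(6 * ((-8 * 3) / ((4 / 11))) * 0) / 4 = 0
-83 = -83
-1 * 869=-869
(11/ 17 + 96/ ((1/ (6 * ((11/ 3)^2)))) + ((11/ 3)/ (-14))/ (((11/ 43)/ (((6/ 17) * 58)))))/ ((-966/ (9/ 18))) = -306373/ 76636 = -4.00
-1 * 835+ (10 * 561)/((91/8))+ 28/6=-92041/273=-337.15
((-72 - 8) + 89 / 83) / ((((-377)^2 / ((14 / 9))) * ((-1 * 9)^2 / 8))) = -733712 / 8599799403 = -0.00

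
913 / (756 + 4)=913 / 760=1.20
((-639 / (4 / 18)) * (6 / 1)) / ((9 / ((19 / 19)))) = -1917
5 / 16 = 0.31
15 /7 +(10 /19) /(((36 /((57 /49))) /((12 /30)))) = 316 /147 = 2.15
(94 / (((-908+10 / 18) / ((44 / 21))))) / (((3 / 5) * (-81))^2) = -103400 / 1125257427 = -0.00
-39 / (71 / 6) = -234 / 71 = -3.30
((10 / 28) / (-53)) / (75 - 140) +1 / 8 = 4827 / 38584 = 0.13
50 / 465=10 / 93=0.11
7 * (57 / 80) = 399 / 80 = 4.99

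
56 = 56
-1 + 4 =3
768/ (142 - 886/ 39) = 7488/ 1163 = 6.44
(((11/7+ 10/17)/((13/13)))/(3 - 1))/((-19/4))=-514/2261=-0.23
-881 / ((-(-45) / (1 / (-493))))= 881 / 22185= 0.04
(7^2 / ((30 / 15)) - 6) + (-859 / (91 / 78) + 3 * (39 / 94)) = -235742 / 329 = -716.54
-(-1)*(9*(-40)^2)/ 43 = 14400/ 43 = 334.88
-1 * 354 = -354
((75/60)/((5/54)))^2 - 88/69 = 49949/276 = 180.97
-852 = -852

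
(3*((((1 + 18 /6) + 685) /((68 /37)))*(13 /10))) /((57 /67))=22204403 /12920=1718.61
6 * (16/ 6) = 16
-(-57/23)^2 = -3249/529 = -6.14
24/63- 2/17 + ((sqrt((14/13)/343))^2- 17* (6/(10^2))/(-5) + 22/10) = 21688687/8121750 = 2.67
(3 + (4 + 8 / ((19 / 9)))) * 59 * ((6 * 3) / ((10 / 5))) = 108855 / 19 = 5729.21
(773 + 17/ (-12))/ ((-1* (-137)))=5.63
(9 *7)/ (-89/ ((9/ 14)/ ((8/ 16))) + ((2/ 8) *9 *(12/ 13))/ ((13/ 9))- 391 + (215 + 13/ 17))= -1628991/ 6283759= -0.26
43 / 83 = 0.52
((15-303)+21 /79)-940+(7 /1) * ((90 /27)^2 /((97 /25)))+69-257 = -96256439 /68967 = -1395.69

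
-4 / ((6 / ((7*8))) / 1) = -112 / 3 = -37.33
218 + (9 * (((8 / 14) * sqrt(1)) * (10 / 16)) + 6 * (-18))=1585 / 14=113.21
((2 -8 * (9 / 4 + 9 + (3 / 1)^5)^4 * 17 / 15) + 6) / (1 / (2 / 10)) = -6061937833339 / 800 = -7577422291.67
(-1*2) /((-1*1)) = 2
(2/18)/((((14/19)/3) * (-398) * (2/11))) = -209/33432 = -0.01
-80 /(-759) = 80 /759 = 0.11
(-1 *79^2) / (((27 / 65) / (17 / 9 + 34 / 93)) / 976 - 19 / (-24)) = -7881.49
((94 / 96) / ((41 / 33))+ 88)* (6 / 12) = 58245 / 1312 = 44.39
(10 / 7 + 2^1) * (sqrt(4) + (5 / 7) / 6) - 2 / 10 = 1731 / 245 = 7.07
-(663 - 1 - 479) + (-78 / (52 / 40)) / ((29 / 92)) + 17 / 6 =-64469 / 174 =-370.51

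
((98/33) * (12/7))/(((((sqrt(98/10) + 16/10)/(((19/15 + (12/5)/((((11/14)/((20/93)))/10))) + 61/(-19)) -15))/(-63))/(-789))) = 7484440517568/12899689 -6548885452872 * sqrt(5)/12899689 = -554998.85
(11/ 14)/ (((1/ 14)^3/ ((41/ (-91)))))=-12628/ 13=-971.38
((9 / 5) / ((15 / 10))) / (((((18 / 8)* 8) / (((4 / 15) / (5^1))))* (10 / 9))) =2 / 625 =0.00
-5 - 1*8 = -13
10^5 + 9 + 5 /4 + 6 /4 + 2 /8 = 100012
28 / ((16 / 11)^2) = 847 / 64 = 13.23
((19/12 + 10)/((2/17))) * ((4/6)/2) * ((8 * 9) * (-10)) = -23630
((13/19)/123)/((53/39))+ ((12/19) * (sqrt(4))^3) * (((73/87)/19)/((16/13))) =4217473/22749137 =0.19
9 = 9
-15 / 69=-5 / 23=-0.22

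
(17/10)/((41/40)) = 68/41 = 1.66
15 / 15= 1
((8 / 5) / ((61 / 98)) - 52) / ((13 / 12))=-180912 / 3965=-45.63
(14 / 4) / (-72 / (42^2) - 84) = -343 / 8236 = -0.04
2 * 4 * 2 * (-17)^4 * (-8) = -10690688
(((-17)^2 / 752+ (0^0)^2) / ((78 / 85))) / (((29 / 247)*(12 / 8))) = 560405 / 65424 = 8.57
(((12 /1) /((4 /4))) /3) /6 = 2 /3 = 0.67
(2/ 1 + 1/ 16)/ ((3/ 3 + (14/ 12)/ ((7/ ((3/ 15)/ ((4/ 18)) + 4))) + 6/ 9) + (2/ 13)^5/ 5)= 183790035/ 221292164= 0.83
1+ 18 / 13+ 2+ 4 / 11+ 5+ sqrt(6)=12.20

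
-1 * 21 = -21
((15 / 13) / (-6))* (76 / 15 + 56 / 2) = -248 / 39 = -6.36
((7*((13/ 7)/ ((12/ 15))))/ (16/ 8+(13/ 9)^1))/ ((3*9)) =65/ 372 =0.17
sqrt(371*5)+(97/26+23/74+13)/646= 8197/310726+sqrt(1855)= 43.10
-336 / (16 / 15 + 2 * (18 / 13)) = -16380 / 187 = -87.59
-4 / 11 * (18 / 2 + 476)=-1940 / 11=-176.36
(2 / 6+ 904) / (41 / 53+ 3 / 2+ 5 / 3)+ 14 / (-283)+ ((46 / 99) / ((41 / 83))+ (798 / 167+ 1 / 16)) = 904713268882475 / 3845855935152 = 235.24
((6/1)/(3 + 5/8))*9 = 432/29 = 14.90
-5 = -5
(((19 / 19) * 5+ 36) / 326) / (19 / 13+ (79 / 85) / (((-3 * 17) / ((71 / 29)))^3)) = 146571879452895 / 1703193906762488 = 0.09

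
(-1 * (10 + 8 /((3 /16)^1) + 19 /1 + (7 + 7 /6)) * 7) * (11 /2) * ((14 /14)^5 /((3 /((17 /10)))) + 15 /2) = -4462843 /180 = -24793.57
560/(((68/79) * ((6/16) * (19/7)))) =619360/969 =639.17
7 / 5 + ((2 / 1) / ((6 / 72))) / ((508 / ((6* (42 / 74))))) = 36673 / 23495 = 1.56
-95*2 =-190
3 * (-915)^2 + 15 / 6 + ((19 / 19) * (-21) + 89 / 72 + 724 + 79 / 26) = 2351592149 / 936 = 2512384.77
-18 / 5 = -3.60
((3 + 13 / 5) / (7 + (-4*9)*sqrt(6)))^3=-6261325056*sqrt(6) / 57669043697875 - 3592203328 / 57669043697875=-0.00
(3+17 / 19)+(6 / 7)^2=4310 / 931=4.63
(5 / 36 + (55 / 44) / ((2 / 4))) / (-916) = -95 / 32976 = -0.00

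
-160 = -160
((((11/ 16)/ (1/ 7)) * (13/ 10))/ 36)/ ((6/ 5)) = 1001/ 6912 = 0.14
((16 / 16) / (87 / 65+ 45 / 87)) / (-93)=-1885 / 325314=-0.01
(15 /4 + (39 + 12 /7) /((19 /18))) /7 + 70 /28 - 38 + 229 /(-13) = -119933 /2548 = -47.07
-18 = -18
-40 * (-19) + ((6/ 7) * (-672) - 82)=102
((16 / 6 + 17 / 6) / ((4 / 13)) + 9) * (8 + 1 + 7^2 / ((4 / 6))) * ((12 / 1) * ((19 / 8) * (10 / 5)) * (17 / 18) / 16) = 3819475 / 512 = 7459.91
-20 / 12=-5 / 3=-1.67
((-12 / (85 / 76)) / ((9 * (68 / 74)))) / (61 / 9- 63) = 8436 / 365585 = 0.02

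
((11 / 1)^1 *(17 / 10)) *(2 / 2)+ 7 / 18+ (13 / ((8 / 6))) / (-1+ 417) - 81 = -61.89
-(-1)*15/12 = 5/4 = 1.25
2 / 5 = 0.40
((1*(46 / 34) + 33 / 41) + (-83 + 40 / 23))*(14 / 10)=-8876707 / 80155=-110.74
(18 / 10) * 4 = 36 / 5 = 7.20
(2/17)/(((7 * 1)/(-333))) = -666/119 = -5.60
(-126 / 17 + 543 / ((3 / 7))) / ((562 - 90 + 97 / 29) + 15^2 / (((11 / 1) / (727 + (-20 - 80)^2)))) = 0.01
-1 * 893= -893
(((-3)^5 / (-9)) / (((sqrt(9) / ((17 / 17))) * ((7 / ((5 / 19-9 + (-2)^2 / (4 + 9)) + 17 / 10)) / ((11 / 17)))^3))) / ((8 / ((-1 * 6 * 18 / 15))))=495033423925137471 / 253940367614570000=1.95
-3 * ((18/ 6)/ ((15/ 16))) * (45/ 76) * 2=-11.37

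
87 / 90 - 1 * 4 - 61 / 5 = -457 / 30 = -15.23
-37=-37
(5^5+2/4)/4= 6251/8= 781.38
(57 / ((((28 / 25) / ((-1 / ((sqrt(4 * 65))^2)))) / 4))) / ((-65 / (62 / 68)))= 1767 / 160888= 0.01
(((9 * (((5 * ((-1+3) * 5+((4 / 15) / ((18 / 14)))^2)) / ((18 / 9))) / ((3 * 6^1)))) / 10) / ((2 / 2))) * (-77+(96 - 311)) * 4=-26722964 / 18225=-1466.28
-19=-19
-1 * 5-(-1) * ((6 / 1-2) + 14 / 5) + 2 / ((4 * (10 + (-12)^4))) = 373433 / 207460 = 1.80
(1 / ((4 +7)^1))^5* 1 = 0.00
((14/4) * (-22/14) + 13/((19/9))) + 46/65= 3373/2470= 1.37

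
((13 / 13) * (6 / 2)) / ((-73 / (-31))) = 93 / 73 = 1.27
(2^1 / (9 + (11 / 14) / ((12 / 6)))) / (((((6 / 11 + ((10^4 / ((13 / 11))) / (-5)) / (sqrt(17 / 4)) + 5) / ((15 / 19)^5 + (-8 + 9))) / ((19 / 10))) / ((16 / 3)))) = -0.00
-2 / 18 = -1 / 9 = -0.11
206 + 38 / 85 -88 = 10068 / 85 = 118.45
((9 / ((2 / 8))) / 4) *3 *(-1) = -27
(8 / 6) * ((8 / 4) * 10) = 80 / 3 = 26.67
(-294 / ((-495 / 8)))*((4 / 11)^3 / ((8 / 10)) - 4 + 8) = 4236736 / 219615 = 19.29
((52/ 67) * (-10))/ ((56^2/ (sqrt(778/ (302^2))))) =-0.00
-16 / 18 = -8 / 9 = -0.89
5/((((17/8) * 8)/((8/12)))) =10/51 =0.20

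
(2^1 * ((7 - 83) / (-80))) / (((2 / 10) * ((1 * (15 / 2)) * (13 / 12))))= 76 / 65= 1.17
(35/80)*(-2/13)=-7/104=-0.07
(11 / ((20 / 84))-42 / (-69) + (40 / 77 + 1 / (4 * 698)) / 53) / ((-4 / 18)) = -552128150439 / 2620654960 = -210.68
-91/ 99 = -0.92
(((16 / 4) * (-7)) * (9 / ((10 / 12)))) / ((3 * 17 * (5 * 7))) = -0.17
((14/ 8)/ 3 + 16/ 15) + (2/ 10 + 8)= 197/ 20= 9.85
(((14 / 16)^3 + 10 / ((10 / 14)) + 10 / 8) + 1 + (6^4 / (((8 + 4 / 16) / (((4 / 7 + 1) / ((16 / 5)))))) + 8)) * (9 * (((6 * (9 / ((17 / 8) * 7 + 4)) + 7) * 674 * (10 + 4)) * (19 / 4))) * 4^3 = 31387454731179 / 1208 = 25982992327.13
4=4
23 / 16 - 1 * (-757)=12135 / 16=758.44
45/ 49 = 0.92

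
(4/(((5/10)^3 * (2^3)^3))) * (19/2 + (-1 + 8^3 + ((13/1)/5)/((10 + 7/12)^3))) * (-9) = -95956905987/327741280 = -292.78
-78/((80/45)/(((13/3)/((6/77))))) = -39039/16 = -2439.94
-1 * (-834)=834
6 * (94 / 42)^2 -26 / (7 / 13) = -2680 / 147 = -18.23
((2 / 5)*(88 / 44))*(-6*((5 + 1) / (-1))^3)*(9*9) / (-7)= -419904 / 35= -11997.26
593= 593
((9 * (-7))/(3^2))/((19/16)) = -112/19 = -5.89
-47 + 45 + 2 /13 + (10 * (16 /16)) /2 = 41 /13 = 3.15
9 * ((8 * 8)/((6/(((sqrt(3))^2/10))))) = 144/5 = 28.80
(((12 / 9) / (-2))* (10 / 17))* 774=-5160 / 17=-303.53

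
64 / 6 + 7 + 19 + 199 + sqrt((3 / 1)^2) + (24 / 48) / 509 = 728891 / 3054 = 238.67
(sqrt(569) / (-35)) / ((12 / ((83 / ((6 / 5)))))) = -83 * sqrt(569) / 504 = -3.93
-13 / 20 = -0.65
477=477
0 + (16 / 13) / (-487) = -16 / 6331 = -0.00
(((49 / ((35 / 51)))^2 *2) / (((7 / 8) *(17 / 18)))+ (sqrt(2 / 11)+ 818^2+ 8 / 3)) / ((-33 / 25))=-51109844 / 99-25 *sqrt(22) / 363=-516261.37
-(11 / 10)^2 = -121 / 100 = -1.21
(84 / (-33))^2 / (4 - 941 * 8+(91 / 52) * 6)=-1568 / 1818267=-0.00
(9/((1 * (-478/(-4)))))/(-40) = -9/4780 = -0.00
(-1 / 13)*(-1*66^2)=4356 / 13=335.08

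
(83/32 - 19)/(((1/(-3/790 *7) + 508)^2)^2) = -102102525/304667455603630592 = -0.00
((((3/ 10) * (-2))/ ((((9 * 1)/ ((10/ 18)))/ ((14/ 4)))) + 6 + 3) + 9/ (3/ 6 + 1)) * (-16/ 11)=-584/ 27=-21.63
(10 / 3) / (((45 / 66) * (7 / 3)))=44 / 21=2.10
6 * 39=234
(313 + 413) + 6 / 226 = 726.03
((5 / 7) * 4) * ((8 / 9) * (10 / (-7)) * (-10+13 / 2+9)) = -8800 / 441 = -19.95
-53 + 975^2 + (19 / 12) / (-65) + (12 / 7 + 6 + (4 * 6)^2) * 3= 5199684227 / 5460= 952323.12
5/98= 0.05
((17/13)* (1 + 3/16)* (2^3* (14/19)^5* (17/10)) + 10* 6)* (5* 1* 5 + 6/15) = 69482929868/42354325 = 1640.52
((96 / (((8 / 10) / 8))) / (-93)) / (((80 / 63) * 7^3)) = -36 / 1519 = -0.02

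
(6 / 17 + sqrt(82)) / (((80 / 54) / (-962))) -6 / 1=-6115.30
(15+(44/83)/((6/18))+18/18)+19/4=7417/332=22.34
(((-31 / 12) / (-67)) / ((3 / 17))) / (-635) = -527 / 1531620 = -0.00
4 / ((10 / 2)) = 4 / 5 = 0.80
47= 47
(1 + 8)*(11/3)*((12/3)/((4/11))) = 363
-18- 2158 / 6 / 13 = -137 / 3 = -45.67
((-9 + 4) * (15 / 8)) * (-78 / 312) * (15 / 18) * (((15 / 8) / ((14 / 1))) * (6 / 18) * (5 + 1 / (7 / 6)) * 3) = 76875 / 50176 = 1.53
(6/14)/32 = 3/224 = 0.01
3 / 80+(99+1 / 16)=991 / 10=99.10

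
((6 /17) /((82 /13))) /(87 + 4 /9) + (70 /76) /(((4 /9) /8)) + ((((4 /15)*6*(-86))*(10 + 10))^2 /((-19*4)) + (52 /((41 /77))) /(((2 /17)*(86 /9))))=-44613032946277 /448156363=-99547.92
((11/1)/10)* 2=11/5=2.20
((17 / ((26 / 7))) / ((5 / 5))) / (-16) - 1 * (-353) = 146729 / 416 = 352.71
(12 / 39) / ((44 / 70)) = 70 / 143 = 0.49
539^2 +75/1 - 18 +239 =290817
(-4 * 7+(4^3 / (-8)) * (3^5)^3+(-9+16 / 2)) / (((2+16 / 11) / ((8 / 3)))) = -5050816540 / 57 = -88610816.49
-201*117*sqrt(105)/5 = -23517*sqrt(105)/5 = -48195.51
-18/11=-1.64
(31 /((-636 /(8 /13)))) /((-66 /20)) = 620 /68211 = 0.01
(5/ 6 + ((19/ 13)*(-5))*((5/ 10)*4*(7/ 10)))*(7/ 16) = -5131/ 1248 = -4.11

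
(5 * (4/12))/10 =1/6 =0.17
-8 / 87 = -0.09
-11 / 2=-5.50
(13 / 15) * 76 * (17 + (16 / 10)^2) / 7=161044 / 875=184.05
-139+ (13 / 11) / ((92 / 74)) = -69853 / 506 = -138.05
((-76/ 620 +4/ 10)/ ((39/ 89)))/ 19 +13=1496942/ 114855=13.03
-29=-29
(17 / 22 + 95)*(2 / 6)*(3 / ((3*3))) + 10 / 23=50441 / 4554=11.08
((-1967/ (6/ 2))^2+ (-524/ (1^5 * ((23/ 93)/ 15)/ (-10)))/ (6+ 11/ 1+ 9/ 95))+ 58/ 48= 150768497531/ 336168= 448491.52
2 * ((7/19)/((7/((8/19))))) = 16/361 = 0.04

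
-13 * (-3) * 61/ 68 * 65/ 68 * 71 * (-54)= -296435295/ 2312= -128215.96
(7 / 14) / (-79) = -1 / 158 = -0.01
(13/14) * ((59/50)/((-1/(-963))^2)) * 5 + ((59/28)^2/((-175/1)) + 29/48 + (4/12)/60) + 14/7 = 392099927126/77175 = 5080659.89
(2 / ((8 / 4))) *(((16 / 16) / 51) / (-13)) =-1 / 663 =-0.00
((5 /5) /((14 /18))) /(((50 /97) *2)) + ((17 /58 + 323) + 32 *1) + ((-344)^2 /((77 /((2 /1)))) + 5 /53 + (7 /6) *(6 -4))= 121874507483 /35504700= 3432.63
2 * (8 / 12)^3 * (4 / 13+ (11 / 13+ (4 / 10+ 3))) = 4736 / 1755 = 2.70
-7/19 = -0.37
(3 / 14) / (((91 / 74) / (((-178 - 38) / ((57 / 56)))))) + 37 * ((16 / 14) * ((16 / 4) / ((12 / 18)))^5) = 568454976 / 1729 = 328776.74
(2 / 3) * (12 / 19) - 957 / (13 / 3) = -54445 / 247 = -220.43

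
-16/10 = -8/5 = -1.60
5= 5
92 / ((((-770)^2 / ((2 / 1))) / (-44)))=-184 / 13475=-0.01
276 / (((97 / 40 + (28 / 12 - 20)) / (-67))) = 2219040 / 1829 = 1213.25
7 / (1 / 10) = 70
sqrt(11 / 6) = sqrt(66) / 6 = 1.35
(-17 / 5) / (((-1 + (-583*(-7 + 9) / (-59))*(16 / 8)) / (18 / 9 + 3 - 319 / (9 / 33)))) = 3504482 / 34095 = 102.79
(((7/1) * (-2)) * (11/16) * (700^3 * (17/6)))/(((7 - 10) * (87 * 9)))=28061687500/7047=3982075.71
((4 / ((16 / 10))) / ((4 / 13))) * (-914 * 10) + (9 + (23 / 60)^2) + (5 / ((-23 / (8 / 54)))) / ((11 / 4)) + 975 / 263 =-74249.66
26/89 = 0.29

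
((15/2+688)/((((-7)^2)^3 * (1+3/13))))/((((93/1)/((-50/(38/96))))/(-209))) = 4972825/3647119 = 1.36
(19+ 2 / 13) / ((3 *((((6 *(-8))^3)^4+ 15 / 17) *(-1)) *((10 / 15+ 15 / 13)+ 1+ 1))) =-1411 / 126301580022485411169001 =-0.00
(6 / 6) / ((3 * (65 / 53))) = 53 / 195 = 0.27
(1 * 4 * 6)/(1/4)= 96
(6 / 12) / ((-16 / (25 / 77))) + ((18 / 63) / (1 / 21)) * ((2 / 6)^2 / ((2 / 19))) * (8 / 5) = 374153 / 36960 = 10.12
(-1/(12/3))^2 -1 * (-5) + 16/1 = 337/16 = 21.06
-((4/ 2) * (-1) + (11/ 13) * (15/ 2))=-113/ 26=-4.35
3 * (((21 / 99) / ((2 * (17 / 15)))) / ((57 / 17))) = 35 / 418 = 0.08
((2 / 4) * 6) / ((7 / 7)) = 3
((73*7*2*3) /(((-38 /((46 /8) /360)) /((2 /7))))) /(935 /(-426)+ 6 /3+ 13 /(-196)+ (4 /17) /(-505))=10029410797 /7126462772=1.41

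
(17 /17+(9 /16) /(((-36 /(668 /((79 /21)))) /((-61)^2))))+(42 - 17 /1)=-10298.01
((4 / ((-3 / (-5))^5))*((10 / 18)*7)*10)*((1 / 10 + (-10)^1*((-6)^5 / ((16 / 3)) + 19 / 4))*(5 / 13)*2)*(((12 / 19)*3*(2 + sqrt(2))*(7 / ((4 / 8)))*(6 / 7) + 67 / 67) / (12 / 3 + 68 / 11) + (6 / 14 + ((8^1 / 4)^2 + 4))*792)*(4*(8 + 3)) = 14653705000000*sqrt(2) / 6669 + 1183538539304687500 / 180063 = 6576021020143.72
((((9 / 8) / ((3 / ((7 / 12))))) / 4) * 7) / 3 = 49 / 384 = 0.13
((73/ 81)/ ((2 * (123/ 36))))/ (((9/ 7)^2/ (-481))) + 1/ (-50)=-172143367/ 4483350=-38.40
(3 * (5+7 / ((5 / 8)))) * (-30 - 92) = -29646 / 5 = -5929.20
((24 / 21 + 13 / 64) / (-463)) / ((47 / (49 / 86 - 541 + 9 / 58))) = 406254969 / 12156913216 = 0.03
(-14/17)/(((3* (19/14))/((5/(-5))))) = 196/969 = 0.20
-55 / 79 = -0.70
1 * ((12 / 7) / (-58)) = -6 / 203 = -0.03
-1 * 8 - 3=-11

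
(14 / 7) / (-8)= -1 / 4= -0.25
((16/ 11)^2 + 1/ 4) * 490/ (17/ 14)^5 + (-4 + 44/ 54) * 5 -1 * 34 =1805196512044/ 4638672819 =389.16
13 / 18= 0.72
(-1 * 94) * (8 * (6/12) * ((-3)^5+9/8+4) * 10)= 894410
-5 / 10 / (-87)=1 / 174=0.01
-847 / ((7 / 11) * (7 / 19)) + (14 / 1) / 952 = -1719645 / 476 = -3612.70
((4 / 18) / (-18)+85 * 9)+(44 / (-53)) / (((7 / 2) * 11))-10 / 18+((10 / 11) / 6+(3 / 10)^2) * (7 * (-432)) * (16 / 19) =23456039021 / 157016475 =149.39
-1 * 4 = -4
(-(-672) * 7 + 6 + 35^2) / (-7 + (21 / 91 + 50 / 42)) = -1620255 / 1523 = -1063.86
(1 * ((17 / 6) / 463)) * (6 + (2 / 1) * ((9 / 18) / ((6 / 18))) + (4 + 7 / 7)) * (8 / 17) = 56 / 1389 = 0.04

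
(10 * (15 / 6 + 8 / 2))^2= 4225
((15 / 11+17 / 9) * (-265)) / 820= -8533 / 8118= -1.05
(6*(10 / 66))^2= 100 / 121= 0.83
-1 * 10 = -10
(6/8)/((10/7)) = 21/40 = 0.52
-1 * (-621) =621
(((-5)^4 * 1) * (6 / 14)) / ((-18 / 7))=-625 / 6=-104.17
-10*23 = -230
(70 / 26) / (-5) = -7 / 13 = -0.54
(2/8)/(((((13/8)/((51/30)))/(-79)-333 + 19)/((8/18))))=-5372/15181857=-0.00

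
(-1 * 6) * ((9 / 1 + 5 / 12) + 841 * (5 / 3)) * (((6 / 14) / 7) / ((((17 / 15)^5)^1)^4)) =-2413138809018802642822265625 / 56899239693066015313622414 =-42.41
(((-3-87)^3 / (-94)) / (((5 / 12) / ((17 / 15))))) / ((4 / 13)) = 3222180 / 47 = 68557.02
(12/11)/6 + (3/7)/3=0.32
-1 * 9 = -9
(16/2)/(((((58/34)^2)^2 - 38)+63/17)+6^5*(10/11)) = 3674924/3235432991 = 0.00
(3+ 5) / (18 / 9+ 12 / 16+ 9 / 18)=32 / 13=2.46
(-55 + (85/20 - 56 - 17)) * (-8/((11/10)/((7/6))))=1050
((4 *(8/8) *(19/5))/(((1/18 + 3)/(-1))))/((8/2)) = -342/275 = -1.24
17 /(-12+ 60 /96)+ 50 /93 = -8098 /8463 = -0.96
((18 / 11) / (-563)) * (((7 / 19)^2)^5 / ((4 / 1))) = -2542277241 / 75939386669123186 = -0.00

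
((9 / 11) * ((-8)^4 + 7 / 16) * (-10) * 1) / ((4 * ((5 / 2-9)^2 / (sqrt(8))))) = -2949435 * sqrt(2) / 7436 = -560.94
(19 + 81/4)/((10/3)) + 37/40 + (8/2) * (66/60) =171/10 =17.10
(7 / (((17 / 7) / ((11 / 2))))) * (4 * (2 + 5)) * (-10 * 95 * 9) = -64518300 / 17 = -3795194.12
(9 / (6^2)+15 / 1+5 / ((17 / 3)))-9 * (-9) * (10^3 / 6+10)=974177 / 68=14326.13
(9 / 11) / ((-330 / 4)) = -6 / 605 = -0.01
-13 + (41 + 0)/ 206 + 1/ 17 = -44623/ 3502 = -12.74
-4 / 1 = -4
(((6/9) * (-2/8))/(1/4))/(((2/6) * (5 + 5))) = -1/5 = -0.20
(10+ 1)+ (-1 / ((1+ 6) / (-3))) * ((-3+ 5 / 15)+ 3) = 78 / 7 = 11.14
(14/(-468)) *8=-28/117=-0.24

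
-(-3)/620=3/620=0.00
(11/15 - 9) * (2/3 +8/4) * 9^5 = -6508512/5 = -1301702.40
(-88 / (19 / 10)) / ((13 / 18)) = -15840 / 247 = -64.13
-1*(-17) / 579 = 17 / 579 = 0.03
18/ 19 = 0.95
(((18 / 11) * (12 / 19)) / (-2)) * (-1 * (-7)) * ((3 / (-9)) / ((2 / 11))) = 126 / 19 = 6.63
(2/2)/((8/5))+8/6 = 47/24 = 1.96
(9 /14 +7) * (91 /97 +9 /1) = 75.96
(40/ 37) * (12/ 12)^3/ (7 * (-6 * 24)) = -0.00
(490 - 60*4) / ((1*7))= 250 / 7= 35.71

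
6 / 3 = 2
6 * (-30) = -180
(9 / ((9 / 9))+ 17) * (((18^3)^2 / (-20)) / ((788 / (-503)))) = 28224103.14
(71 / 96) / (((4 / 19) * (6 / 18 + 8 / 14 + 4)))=9443 / 13184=0.72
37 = 37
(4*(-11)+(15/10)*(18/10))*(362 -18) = -71036/5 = -14207.20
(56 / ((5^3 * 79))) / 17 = 0.00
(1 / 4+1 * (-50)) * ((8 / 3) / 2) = -66.33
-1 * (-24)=24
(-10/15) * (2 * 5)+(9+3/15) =38/15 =2.53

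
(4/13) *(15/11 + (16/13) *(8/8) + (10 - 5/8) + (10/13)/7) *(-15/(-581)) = 1450965/15121106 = 0.10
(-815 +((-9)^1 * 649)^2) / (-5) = -34116466 / 5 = -6823293.20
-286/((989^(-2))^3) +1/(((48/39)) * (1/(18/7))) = -14987590195985856424859/56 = -267635539214033150443.91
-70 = -70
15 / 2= 7.50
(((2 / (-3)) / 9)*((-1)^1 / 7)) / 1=2 / 189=0.01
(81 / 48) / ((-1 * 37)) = -27 / 592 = -0.05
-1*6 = -6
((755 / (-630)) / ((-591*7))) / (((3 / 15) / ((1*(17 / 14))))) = 12835 / 7297668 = 0.00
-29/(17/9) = -15.35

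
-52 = -52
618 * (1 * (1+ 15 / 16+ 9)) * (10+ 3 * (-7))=-594825 / 8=-74353.12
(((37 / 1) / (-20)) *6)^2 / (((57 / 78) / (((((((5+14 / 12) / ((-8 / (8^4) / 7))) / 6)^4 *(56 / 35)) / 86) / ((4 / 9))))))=10748694999310769586176 / 8272125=1299387400373032.27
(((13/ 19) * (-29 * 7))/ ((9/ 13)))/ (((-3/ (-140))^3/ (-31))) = 2918290648000/ 4617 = 632075080.79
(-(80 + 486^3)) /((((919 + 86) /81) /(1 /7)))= -3099366072 /2345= -1321691.29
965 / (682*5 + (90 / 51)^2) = 55777 / 197278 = 0.28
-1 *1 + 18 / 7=1.57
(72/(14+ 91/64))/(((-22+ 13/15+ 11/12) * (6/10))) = -153600/399077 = -0.38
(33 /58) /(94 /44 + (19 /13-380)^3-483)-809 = -61508218088032016 /76029935830945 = -809.00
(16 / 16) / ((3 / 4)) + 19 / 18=43 / 18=2.39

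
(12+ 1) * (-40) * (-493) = 256360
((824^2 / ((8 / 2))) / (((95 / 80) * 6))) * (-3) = -1357952 / 19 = -71471.16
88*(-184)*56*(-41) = 37176832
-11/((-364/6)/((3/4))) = 99/728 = 0.14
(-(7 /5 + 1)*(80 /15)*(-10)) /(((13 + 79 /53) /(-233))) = -12349 /6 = -2058.17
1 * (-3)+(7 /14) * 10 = 2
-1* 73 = -73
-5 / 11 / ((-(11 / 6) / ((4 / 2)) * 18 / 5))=50 / 363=0.14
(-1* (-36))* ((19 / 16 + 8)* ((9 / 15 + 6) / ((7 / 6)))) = 18711 / 10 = 1871.10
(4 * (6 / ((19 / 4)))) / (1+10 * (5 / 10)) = 0.84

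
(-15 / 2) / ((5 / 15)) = -45 / 2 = -22.50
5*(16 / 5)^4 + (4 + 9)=537.29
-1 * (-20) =20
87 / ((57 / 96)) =146.53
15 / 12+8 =37 / 4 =9.25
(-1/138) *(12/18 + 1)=-5/414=-0.01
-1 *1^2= -1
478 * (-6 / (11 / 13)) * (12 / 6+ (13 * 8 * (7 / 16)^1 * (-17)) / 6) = 4731961 / 11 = 430178.27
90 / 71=1.27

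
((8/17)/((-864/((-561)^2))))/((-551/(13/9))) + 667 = 39718577/59508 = 667.45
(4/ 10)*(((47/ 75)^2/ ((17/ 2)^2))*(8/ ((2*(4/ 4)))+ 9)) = 229736/ 8128125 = 0.03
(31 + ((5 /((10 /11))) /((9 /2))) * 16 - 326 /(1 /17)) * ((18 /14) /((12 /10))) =-247115 /42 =-5883.69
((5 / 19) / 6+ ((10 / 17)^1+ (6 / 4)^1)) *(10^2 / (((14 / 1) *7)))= 103300 / 47481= 2.18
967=967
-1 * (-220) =220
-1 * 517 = -517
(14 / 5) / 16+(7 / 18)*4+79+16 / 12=29543 / 360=82.06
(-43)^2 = 1849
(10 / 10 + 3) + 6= 10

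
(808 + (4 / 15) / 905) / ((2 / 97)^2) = 25800898759 / 13575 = 1900618.69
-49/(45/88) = -4312/45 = -95.82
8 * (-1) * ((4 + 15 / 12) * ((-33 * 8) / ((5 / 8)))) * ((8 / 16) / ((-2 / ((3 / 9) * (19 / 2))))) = -70224 / 5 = -14044.80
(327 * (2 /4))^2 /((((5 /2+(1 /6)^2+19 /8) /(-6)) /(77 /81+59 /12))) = -67757343 /353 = -191947.15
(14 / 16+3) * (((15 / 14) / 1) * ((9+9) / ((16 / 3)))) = 12555 / 896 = 14.01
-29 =-29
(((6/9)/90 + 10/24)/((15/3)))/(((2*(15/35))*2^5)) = 1603/518400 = 0.00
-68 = -68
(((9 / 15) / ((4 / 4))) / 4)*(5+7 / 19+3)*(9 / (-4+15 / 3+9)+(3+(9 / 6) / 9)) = 9699 / 1900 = 5.10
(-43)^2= 1849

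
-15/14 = -1.07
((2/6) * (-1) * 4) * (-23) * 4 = 368/3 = 122.67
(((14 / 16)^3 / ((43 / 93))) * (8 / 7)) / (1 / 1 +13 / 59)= 89621 / 66048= 1.36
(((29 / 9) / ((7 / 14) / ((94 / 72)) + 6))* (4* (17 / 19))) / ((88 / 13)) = 301223 / 1128600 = 0.27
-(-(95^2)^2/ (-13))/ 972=-81450625/ 12636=-6445.92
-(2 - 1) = -1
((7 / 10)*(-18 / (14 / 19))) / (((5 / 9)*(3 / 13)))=-6669 / 50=-133.38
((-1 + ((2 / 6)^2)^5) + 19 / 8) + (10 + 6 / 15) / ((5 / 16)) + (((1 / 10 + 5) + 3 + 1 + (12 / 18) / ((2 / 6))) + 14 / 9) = 558728399 / 11809800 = 47.31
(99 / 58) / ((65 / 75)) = 1485 / 754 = 1.97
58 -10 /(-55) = 640 /11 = 58.18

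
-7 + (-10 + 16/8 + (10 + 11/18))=-79/18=-4.39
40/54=20/27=0.74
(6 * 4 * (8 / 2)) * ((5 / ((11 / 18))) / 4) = 2160 / 11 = 196.36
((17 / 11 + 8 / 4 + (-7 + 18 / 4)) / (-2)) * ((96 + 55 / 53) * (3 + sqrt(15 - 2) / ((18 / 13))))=-354867 / 2332 - 1537757 * sqrt(13) / 41976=-284.26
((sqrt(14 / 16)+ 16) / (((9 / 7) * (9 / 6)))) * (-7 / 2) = -784 / 27-49 * sqrt(14) / 108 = -30.73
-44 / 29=-1.52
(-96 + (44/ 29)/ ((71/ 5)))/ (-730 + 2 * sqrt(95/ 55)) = 49361 * sqrt(209)/ 1508686952 + 198184415/ 1508686952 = 0.13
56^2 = 3136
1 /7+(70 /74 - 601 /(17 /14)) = -2174432 /4403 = -493.85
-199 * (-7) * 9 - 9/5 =62676/5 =12535.20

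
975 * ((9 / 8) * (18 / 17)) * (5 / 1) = 5806.99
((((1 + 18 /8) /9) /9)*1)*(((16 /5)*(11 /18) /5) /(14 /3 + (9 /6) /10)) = 1144 /351135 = 0.00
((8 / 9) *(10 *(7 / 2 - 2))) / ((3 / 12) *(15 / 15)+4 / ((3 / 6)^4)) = 160 / 771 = 0.21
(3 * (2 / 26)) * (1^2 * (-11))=-33 / 13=-2.54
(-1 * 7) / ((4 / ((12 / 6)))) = -7 / 2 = -3.50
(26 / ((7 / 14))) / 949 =4 / 73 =0.05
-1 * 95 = -95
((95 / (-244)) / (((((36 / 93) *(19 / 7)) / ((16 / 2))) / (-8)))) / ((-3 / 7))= -30380 / 549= -55.34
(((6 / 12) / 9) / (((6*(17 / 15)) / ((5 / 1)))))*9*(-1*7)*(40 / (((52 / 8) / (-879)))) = 3076500 / 221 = 13920.81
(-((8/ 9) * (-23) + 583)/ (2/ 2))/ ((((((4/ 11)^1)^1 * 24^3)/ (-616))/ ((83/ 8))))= 355933963/ 497664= 715.21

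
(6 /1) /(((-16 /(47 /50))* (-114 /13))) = 0.04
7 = 7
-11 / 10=-1.10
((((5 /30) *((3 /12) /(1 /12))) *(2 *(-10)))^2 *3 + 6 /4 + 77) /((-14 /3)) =-2271 /28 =-81.11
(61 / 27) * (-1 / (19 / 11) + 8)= 2867 / 171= 16.77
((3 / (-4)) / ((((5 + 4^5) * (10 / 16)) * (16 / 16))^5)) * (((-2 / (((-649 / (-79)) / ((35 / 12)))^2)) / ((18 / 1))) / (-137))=-3195392 / 4585265965393516092949875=-0.00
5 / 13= 0.38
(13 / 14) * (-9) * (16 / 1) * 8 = -7488 / 7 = -1069.71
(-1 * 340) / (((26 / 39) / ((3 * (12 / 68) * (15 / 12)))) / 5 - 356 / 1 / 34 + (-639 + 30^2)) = -3901500 / 2877137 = -1.36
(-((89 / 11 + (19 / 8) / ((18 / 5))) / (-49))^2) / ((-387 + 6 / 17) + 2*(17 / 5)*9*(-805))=3266164457 / 5085033779992320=0.00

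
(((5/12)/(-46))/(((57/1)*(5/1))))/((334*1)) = -1/10508976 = -0.00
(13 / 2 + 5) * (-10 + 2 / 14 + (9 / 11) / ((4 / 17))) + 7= -40883 / 616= -66.37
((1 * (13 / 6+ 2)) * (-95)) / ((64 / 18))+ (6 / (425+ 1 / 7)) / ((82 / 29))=-9055469 / 81344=-111.32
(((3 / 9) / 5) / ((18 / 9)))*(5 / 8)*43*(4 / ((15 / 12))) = 43 / 15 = 2.87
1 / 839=0.00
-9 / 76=-0.12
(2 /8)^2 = 1 /16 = 0.06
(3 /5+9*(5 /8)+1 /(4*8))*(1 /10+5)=51051 /1600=31.91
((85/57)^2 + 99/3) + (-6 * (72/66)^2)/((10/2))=66430274/1965645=33.80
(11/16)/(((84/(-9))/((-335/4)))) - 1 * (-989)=1783343/1792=995.17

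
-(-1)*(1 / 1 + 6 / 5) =11 / 5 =2.20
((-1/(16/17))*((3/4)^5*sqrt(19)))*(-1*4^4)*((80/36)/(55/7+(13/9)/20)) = 722925*sqrt(19)/39964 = 78.85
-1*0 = 0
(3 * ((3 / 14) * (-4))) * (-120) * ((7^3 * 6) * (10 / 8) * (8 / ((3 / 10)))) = 21168000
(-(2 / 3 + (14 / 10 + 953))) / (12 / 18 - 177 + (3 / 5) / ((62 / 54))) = 222053 / 40876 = 5.43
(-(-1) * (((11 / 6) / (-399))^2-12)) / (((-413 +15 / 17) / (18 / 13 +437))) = 6663100325813 / 521989512408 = 12.76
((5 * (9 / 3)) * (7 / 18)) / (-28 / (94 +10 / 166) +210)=39035 / 1403268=0.03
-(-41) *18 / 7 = 738 / 7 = 105.43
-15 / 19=-0.79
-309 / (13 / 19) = -5871 / 13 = -451.62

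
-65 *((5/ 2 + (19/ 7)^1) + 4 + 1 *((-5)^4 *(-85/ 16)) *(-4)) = -24188645/ 28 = -863880.18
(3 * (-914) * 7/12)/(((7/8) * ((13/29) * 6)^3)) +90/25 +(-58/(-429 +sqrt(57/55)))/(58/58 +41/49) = -45170070112529/500365552635 +1421 * sqrt(3135)/455498910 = -90.27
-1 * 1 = -1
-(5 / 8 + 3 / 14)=-47 / 56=-0.84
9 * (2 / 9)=2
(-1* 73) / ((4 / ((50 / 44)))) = -1825 / 88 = -20.74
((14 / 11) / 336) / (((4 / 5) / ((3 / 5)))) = 1 / 352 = 0.00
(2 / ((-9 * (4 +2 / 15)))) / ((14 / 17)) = -0.07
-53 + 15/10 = -103/2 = -51.50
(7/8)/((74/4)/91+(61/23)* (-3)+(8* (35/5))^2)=14651/52379364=0.00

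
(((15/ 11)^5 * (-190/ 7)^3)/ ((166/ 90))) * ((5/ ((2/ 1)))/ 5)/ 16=-29298111328125/ 18339843676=-1597.51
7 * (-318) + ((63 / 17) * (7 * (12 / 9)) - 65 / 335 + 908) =-1462027 / 1139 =-1283.61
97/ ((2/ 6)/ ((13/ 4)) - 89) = -3783/ 3467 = -1.09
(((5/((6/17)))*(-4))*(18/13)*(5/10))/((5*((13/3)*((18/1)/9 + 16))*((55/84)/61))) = -87108/9295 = -9.37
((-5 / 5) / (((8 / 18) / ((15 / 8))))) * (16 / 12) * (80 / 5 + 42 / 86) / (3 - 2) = -92.75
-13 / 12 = -1.08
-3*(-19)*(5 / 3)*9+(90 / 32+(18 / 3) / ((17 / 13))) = 234573 / 272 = 862.40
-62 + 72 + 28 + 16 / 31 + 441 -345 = 4170 / 31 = 134.52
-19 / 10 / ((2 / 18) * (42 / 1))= -57 / 140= -0.41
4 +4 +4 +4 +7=23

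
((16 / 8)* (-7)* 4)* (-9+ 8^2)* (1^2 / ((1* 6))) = -1540 / 3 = -513.33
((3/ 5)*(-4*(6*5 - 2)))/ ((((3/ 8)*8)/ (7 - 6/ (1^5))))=-112/ 5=-22.40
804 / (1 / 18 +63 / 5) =1080 / 17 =63.53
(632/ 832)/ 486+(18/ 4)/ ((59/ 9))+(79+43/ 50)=6005046989/ 74552400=80.55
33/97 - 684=-66315/97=-683.66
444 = 444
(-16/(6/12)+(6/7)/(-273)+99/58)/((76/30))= -16789875/1403948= -11.96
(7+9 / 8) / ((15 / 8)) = 13 / 3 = 4.33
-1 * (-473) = 473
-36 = -36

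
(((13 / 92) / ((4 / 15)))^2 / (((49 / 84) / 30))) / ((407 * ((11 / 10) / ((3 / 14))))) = 25666875 / 3713546144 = 0.01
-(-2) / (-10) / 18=-1 / 90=-0.01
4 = 4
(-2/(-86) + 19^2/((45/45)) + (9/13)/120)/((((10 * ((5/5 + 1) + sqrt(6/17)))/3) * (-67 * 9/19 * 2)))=-2607452707/2786503200 + 153379571 * sqrt(102)/5573006400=-0.66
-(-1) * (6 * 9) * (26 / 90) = 78 / 5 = 15.60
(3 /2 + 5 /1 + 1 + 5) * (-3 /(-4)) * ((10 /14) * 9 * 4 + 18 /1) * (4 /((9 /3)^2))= 1275 /7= 182.14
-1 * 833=-833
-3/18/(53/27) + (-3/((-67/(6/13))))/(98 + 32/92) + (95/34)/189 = -3909280406/55917288063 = -0.07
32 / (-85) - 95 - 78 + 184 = 903 / 85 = 10.62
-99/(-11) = 9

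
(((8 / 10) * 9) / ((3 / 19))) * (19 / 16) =1083 / 20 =54.15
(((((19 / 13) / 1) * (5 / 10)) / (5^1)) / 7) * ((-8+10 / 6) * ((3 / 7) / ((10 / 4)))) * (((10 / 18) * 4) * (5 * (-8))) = 11552 / 5733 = 2.02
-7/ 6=-1.17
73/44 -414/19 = -16829/836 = -20.13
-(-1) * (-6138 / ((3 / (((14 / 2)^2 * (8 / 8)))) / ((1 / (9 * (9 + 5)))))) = -2387 / 3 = -795.67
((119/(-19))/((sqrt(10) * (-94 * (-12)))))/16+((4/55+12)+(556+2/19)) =593746/1045 -119 * sqrt(10)/3429120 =568.18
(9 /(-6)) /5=-3 /10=-0.30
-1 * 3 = -3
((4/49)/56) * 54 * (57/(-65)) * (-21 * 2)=9234/3185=2.90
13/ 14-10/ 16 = 0.30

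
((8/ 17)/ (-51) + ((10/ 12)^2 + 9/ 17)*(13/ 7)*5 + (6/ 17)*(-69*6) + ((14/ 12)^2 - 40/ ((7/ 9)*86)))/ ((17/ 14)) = -23312946/ 211259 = -110.35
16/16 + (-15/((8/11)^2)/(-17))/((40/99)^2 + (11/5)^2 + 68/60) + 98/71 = 308048027777/116151328768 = 2.65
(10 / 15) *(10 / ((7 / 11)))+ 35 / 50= 2347 / 210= 11.18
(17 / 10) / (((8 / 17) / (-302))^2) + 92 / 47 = 5265016431 / 7520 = 700135.16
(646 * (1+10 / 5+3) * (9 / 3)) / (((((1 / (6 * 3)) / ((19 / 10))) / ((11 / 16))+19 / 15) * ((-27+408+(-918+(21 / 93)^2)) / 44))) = -578029362570 / 794200813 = -727.81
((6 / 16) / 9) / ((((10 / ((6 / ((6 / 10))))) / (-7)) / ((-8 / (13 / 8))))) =56 / 39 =1.44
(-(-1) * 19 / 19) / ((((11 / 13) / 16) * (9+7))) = 1.18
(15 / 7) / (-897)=-5 / 2093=-0.00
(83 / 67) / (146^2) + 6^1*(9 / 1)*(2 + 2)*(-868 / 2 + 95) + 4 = -73220.00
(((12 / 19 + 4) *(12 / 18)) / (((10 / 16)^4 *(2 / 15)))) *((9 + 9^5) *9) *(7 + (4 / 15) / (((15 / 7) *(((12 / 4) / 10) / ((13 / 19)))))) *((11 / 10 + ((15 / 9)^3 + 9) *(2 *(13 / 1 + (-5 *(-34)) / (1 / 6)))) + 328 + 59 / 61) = 10367271457615862530048 / 619340625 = 16739207859351.81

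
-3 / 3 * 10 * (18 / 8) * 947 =-42615 / 2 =-21307.50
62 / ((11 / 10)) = 620 / 11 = 56.36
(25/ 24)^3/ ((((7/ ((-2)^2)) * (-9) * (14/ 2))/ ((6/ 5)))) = -3125/ 254016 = -0.01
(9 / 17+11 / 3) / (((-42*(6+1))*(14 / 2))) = -107 / 52479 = -0.00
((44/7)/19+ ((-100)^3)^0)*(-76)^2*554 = 29809632/7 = 4258518.86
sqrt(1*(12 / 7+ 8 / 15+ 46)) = sqrt(531930) / 105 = 6.95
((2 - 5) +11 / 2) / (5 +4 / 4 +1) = 5 / 14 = 0.36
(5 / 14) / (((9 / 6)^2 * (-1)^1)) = -0.16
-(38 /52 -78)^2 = -4036081 /676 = -5970.53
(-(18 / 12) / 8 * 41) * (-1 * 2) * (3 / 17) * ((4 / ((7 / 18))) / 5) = 3321 / 595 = 5.58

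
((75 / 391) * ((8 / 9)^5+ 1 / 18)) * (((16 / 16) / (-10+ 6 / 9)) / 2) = -106025 / 16901136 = -0.01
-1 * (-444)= 444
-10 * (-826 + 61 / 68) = 280535 / 34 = 8251.03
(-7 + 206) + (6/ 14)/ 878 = 1223057/ 6146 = 199.00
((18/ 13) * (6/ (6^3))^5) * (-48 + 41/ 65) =-3079/ 2838551040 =-0.00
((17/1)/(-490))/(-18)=17/8820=0.00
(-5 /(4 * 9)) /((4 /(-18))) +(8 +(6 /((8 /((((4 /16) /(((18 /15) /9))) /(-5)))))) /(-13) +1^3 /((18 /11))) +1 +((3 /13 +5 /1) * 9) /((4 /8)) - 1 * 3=379685 /3744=101.41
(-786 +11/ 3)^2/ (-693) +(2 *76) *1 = -4560385/ 6237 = -731.18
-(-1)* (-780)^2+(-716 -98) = 607586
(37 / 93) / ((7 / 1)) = 37 / 651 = 0.06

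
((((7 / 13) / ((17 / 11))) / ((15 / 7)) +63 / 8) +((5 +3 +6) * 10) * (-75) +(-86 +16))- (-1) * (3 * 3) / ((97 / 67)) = -27154023011 / 2572440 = -10555.75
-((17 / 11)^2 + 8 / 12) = -1109 / 363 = -3.06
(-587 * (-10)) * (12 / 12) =5870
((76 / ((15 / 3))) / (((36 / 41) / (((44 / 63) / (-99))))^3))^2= 27436602096016 / 441462093701416239663225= 0.00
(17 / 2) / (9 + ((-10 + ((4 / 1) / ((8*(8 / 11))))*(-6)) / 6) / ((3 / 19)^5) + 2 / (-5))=-495720 / 1398494383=-0.00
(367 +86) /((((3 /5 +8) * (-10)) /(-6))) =1359 /43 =31.60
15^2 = 225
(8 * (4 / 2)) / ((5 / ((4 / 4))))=16 / 5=3.20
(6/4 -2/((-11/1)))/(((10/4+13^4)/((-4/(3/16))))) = -2368/1885191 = -0.00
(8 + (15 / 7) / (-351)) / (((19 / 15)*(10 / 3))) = 6547 / 3458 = 1.89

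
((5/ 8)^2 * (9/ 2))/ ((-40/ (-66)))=2.90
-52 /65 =-4 /5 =-0.80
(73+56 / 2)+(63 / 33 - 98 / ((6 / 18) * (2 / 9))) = -13421 / 11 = -1220.09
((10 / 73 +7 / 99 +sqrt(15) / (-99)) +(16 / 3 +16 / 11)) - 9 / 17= 794426 / 122859 - sqrt(15) / 99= 6.43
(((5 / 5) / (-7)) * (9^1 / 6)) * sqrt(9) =-9 / 14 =-0.64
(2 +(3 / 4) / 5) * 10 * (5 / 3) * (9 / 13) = 24.81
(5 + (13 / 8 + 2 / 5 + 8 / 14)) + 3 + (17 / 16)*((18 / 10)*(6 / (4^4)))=152553 / 14336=10.64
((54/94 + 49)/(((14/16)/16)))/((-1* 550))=-29824/18095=-1.65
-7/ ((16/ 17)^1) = -119/ 16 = -7.44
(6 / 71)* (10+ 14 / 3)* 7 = 616 / 71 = 8.68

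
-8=-8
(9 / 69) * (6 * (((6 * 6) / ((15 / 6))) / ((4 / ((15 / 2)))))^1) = 486 / 23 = 21.13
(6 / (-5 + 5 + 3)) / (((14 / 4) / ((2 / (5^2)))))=8 / 175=0.05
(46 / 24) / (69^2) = 1 / 2484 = 0.00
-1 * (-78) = 78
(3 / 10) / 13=3 / 130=0.02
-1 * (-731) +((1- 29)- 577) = 126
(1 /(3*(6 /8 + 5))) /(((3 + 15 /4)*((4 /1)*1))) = 4 /1863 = 0.00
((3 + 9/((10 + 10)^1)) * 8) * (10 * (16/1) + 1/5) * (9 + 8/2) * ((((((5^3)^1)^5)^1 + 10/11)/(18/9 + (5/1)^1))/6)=16079644775869623/385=41765311106154.86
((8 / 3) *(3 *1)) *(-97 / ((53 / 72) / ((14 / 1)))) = -782208 / 53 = -14758.64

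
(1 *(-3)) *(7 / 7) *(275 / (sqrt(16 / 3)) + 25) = -825 *sqrt(3) / 4 - 75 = -432.24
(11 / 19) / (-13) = -0.04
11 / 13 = 0.85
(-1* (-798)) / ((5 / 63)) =50274 / 5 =10054.80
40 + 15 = 55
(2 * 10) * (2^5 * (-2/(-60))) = 64/3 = 21.33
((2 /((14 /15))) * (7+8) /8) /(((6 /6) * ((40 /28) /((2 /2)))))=45 /16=2.81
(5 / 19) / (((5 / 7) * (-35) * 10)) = -1 / 950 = -0.00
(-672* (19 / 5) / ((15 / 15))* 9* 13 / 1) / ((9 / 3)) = -497952 / 5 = -99590.40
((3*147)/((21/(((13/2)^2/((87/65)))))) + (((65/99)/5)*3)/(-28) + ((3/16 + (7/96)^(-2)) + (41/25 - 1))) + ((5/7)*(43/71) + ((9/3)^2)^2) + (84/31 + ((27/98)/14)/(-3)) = 270473188000781/288992180400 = 935.92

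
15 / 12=5 / 4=1.25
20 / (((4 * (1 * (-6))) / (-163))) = 815 / 6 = 135.83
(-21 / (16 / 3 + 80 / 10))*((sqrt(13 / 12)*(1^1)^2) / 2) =-21*sqrt(39) / 160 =-0.82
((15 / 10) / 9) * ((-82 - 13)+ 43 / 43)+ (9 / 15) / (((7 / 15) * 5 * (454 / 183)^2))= -338156617 / 21642180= -15.62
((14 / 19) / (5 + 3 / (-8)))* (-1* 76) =-448 / 37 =-12.11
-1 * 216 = -216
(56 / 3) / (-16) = -7 / 6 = -1.17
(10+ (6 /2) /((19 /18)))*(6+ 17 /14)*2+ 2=24910 /133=187.29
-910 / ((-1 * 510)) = 91 / 51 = 1.78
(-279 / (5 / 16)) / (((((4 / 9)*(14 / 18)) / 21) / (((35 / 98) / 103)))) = -135594 / 721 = -188.06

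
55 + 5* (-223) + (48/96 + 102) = -1915/2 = -957.50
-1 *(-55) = 55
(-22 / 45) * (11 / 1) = -242 / 45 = -5.38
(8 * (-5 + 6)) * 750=6000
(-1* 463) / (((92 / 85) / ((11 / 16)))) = -432905 / 1472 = -294.09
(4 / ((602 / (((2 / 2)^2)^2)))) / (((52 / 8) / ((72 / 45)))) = 32 / 19565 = 0.00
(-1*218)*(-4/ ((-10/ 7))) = -3052/ 5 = -610.40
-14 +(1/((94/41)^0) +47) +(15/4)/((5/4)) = 37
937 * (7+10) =15929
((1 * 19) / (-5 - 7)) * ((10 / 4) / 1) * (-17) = 1615 / 24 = 67.29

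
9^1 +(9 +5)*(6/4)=30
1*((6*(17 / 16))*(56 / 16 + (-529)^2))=28544139 / 16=1784008.69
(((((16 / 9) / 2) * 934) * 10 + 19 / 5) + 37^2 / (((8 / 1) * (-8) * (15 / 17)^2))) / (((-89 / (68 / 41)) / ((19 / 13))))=-2961936809 / 13136400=-225.48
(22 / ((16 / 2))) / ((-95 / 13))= -143 / 380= -0.38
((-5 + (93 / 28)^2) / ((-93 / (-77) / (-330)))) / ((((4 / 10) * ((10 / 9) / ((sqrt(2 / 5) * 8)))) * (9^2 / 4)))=-572209 * sqrt(10) / 1953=-926.51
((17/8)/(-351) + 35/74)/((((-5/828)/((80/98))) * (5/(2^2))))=-17852048/353535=-50.50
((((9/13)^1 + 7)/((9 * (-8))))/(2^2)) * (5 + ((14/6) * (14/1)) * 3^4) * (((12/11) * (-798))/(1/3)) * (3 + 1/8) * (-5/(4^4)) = -11286.69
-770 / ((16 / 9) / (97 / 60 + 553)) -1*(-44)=-7685579 / 32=-240174.34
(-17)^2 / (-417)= -289 / 417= -0.69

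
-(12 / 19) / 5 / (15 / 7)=-28 / 475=-0.06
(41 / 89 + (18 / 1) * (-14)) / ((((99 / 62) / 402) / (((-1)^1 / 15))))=185991196 / 44055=4221.80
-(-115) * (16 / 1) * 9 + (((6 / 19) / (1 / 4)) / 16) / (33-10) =14473443 / 874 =16560.00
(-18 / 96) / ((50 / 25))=-3 / 32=-0.09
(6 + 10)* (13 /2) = 104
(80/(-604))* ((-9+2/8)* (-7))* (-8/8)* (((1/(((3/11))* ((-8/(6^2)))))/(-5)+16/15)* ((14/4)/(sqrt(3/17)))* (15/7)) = 160475* sqrt(51)/1812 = 632.46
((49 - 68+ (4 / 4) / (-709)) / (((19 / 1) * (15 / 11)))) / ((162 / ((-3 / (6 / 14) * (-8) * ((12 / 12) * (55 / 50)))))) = -22821568 / 81836325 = -0.28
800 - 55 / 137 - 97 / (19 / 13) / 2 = 766.41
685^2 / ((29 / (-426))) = -199889850 / 29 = -6892753.45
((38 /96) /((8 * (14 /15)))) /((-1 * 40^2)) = -19 /573440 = -0.00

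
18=18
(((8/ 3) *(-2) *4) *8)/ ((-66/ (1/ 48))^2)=-1/ 58806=-0.00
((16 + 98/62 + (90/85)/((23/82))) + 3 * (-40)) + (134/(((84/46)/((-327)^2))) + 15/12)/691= 2639892162115/234517108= 11256.71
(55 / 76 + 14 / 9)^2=2430481 / 467856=5.19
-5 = -5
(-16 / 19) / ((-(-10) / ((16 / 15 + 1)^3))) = -238328 / 320625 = -0.74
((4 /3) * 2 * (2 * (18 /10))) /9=16 /15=1.07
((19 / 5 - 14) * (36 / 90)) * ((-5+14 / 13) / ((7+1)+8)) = 2601 / 2600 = 1.00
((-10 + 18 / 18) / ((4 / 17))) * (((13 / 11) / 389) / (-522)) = 0.00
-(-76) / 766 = 0.10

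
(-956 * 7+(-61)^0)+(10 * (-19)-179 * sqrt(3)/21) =-6881-179 * sqrt(3)/21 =-6895.76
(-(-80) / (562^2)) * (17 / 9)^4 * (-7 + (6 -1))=-3340840 / 518063121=-0.01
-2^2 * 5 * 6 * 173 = -20760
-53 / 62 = -0.85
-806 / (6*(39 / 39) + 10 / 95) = -7657 / 58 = -132.02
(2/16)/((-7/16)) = -2/7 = -0.29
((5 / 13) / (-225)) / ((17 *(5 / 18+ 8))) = -2 / 164645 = -0.00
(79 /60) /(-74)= -79 /4440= -0.02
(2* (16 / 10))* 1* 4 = 64 / 5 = 12.80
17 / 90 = 0.19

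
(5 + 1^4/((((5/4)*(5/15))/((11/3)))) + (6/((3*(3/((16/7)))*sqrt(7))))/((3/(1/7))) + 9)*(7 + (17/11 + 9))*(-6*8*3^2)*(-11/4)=74112*sqrt(7)/343 + 2376216/5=475814.87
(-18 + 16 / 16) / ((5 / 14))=-238 / 5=-47.60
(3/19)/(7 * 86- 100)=3/9538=0.00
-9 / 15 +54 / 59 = 93 / 295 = 0.32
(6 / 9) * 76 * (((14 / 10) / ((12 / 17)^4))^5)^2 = 88652473262002985828432979303828474287042861265381002328931 / 53824642381680412008645833313539158179840000000000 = 1647061073.50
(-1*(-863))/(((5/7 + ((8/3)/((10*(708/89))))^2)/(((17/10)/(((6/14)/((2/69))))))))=112608800955/811913156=138.70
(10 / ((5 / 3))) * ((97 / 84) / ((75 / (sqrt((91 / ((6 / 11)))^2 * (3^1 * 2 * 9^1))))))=13871 * sqrt(6) / 300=113.26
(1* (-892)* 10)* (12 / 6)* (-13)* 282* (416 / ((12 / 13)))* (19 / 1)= 560010730240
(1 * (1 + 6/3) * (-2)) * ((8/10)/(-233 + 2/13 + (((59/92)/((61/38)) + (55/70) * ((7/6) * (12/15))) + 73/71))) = 186475536/8961903557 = 0.02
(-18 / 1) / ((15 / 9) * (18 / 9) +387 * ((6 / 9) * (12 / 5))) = -135 / 4669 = -0.03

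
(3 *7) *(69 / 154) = 207 / 22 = 9.41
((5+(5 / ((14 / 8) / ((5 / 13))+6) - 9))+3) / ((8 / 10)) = -555 / 844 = -0.66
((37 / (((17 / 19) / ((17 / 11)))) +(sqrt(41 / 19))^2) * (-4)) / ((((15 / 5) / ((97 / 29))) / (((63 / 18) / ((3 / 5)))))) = -93756320 / 54549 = -1718.75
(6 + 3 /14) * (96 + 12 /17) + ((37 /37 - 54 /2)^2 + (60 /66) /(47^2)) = 3692428632 /2891581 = 1276.96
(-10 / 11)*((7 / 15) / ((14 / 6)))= -2 / 11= -0.18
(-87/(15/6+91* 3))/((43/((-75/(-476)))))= -225/194446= -0.00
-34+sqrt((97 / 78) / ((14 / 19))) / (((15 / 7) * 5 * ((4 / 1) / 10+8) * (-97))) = -34 - sqrt(503139) / 4766580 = -34.00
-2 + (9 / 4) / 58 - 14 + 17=241 / 232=1.04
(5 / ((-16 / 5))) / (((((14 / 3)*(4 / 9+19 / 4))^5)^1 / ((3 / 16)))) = -1076168025 / 30745971462444392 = -0.00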